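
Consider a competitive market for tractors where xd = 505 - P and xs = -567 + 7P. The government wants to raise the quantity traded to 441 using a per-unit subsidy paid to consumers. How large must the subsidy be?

At x = 441, invert demand for the buyer price: Pb = (505 − 441)/1 = 64; invert supply for the seller price: Ps = (441 − (-567))/7 = 144.
The subsidy must fill the gap: s = Ps − Pb = 144 − 64 = 80.

Required subsidy s = 80 per unit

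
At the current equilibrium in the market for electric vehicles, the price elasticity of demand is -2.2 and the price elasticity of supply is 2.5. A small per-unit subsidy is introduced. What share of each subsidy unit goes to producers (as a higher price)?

For a small subsidy around the equilibrium, the benefit split depends on the relative slopes, which at a point are proportional to the elasticities.
Buyer share = εs/(εs + |εd|) = 2.5/(2.5 + 2.2) = 25/47; seller share = |εd|/(εs + |εd|) = 22/47.
So producers capture 22/47 of the subsidy.

Producer share = 22/47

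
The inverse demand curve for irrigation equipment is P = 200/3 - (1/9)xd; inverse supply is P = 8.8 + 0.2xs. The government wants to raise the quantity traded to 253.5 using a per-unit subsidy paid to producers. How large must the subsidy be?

Required subsidy s = 21 per unit

At x = 253.5, from the demand curve buyers pay Pb = 200/3 − (1/9)·253.5 = 38.5; from the supply curve sellers need Ps = 8.8 + 0.2·253.5 = 59.5.
The subsidy must fill the gap: s = Ps − Pb = 59.5 − 38.5 = 21.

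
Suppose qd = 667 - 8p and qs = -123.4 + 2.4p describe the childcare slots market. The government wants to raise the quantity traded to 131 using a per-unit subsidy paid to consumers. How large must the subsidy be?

At q = 131, invert demand for the buyer price: pb = (667 − 131)/8 = 67; invert supply for the seller price: ps = (131 − (-123.4))/2.4 = 106.
The subsidy must fill the gap: s = ps − pb = 106 − 67 = 39.

Required subsidy s = 39 per unit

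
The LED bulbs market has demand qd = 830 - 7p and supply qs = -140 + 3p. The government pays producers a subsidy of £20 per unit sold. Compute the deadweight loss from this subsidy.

Deadweight loss = £420

Pre-subsidy: 830 - 7p = -140 + 3p gives p* = 97, q* = 151.
With the subsidy, sellers receive ps = pb + 20 for each unit, where pb is the price buyers pay.
Supply in terms of pb becomes qs = -140 + 3(pb + 20) = -80 + 3pb. Setting this equal to demand: 830 - 7pb = -80 + 3pb, so pb = 91.
Sellers receive ps = 91 + 20 = 111; q' = 830 − 7·91 = 193.
The subsidy expands output by 193 − 151 = 42 past the efficient level; on those units the gap between marginal cost and willingness to pay runs from 0 up to 20.
DWL = ½ × 20 × 42 = 420.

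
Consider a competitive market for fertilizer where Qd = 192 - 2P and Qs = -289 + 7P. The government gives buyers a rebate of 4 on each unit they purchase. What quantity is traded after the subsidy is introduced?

Pre-subsidy: 192 - 2P = -289 + 7P gives P* = 481/9, Q* = 766/9.
With the rebate, buyers effectively pay Pb = Ps − 4, where Ps is the price sellers receive.
Demand in terms of Ps becomes Qd = 192 − 2(Ps − 4) = 200 - 2Ps. Setting this equal to supply: 200 - 2Ps = -289 + 7Ps, so Ps = 163/3.
Buyers pay Pb = 163/3 − 4 = 151/3; Q' = -289 + 7·(163/3) = 274/3.

Q' = 274/3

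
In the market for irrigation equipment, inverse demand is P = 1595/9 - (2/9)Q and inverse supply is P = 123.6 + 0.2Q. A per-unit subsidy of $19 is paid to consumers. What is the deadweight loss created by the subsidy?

Deadweight loss = $427.5

Pre-subsidy: 1595/9 - (2/9)Q = 123.6 + 0.2Q gives Q* = 127 and P* = 149.
With the rebate, buyers effectively pay Pb = Ps − 19, where Ps is the price sellers receive.
On the curves, Pb = 1595/9 - (2/9)Q and Ps = 123.6 + 0.2Q; the wedge Ps − Pb = 19 gives 123.6 + 0.2Q − (1595/9 - (2/9)Q) = 19, so Q' = 172.
Then Pb = 1595/9 − (2/9)·172 = 139 and Ps = 123.6 + 0.2·172 = 158.
The subsidy expands output by 172 − 127 = 45 past the efficient level; on those units the gap between marginal cost and willingness to pay runs from 0 up to 19.
DWL = ½ × 19 × 45 = 427.5.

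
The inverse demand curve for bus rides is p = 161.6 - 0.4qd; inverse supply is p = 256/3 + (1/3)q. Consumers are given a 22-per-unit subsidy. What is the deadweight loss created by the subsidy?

Pre-subsidy: 161.6 - 0.4q = 256/3 + (1/3)q gives q* = 104 and p* = 120.
With the rebate, buyers effectively pay pb = ps − 22, where ps is the price sellers receive.
On the curves, pb = 161.6 - 0.4q and ps = 256/3 + (1/3)q; the wedge ps − pb = 22 gives 256/3 + (1/3)q − (161.6 - 0.4q) = 22, so q' = 134.
Then pb = 161.6 − 0.4·134 = 108 and ps = 256/3 + (1/3)·134 = 130.
The subsidy expands output by 134 − 104 = 30 past the efficient level; on those units the gap between marginal cost and willingness to pay runs from 0 up to 22.
DWL = ½ × 22 × 30 = 330.

Deadweight loss = 330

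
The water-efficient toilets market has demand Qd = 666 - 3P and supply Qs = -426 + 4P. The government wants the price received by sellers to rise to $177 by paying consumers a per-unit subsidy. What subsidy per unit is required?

Required subsidy s = $49 per unit

At a seller price of 177, quantity supplied is -426 + 4·177 = 282.
Buyers absorb 282 only when they pay Pb with 666 − 3·Pb = 282, i.e. Pb = 128.
s = Ps − Pb = 177 − 128 = 49.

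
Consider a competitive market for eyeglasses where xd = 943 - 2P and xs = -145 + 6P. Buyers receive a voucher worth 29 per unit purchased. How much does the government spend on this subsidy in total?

Pre-subsidy: 943 - 2P = -145 + 6P gives P* = 136, x* = 671.
With the rebate, buyers effectively pay Pb = Ps − 29, where Ps is the price sellers receive.
Demand in terms of Ps becomes xd = 943 − 2(Ps − 29) = 1001 - 2Ps. Setting this equal to supply: 1001 - 2Ps = -145 + 6Ps, so Ps = 143.25.
Buyers pay Pb = 143.25 − 29 = 114.25; x' = -145 + 6·143.25 = 714.5.
Government outlay = subsidy × quantity = 29 × 714.5 = 20720.5.

Government cost = 20720.5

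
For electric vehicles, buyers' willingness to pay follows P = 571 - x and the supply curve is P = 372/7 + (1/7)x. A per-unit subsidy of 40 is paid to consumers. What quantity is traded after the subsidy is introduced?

Pre-subsidy: 571 - x = 372/7 + (1/7)x gives x* = 453.125 and P* = 117.875.
With the rebate, buyers effectively pay Pb = Ps − 40, where Ps is the price sellers receive.
On the curves, Pb = 571 - x and Ps = 372/7 + (1/7)x; the wedge Ps − Pb = 40 gives 372/7 + (1/7)x − (571 - x) = 40, so x' = 488.125.
Then Pb = 571 − 1·488.125 = 82.875 and Ps = 372/7 + (1/7)·488.125 = 122.875.

x' = 488.125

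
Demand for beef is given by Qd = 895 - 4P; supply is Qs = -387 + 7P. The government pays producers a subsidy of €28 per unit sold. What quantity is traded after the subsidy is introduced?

Pre-subsidy: 895 - 4P = -387 + 7P gives P* = 1282/11, Q* = 4717/11.
With the subsidy, sellers receive Ps = Pb + 28 for each unit, where Pb is the price buyers pay.
Supply in terms of Pb becomes Qs = -387 + 7(Pb + 28) = -191 + 7Pb. Setting this equal to demand: 895 - 4Pb = -191 + 7Pb, so Pb = 1086/11.
Sellers receive Ps = 1086/11 + 28 = 1394/11; Q' = 895 − 4·(1086/11) = 5501/11.

Q' = 5501/11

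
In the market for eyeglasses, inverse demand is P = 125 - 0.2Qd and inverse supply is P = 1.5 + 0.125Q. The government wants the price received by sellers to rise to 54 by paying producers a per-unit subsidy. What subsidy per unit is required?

At a seller price of 54, quantity supplied is -12 + 8·54 = 420.
Buyers absorb 420 only when they pay Pb = 125 − 0.2·420 = 41.
s = Ps − Pb = 54 − 41 = 13.

Required subsidy s = 13 per unit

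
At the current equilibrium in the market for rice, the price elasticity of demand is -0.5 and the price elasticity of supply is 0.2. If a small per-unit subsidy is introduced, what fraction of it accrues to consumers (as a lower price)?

For a small subsidy around the equilibrium, the benefit split depends on the relative slopes, which at a point are proportional to the elasticities.
Buyer share = εs/(εs + |εd|) = 0.2/(0.2 + 0.5) = 2/7; seller share = |εd|/(εs + |εd|) = 5/7.

Consumer share = 2/7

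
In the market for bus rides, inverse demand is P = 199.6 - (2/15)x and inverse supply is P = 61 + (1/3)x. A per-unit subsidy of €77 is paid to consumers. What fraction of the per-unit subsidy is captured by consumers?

Pre-subsidy: 199.6 - (2/15)x = 61 + (1/3)x gives x* = 297 and P* = 160.
With the rebate, buyers effectively pay Pb = Ps − 77, where Ps is the price sellers receive.
On the curves, Pb = 199.6 - (2/15)x and Ps = 61 + (1/3)x; the wedge Ps − Pb = 77 gives 61 + (1/3)x − (199.6 - (2/15)x) = 77, so x' = 462.
Then Pb = 199.6 − (2/15)·462 = 138 and Ps = 61 + (1/3)·462 = 215.
Buyers' price falls by P* − Pb = 160 − 138 = 22; sellers' price rises by Ps − P* = 215 − 160 = 55.
So consumers capture 22/77 = 2/7 of each unit of subsidy.

Consumer share = 2/7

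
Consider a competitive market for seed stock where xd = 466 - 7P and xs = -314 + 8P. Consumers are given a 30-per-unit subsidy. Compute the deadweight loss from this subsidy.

Deadweight loss = 1680

Pre-subsidy: 466 - 7P = -314 + 8P gives P* = 52, x* = 102.
With the rebate, buyers effectively pay Pb = Ps − 30, where Ps is the price sellers receive.
Demand in terms of Ps becomes xd = 466 − 7(Ps − 30) = 676 - 7Ps. Setting this equal to supply: 676 - 7Ps = -314 + 8Ps, so Ps = 66.
Buyers pay Pb = 66 − 30 = 36; x' = -314 + 8·66 = 214.
The subsidy expands output by 214 − 102 = 112 past the efficient level; on those units the gap between marginal cost and willingness to pay runs from 0 up to 30.
DWL = ½ × 30 × 112 = 1680.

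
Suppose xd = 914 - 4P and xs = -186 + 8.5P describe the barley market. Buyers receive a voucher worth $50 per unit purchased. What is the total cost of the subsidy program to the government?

Pre-subsidy: 914 - 4P = -186 + 8.5P gives P* = 88, x* = 562.
With the rebate, buyers effectively pay Pb = Ps − 50, where Ps is the price sellers receive.
Demand in terms of Ps becomes xd = 914 − 4(Ps − 50) = 1114 - 4Ps. Setting this equal to supply: 1114 - 4Ps = -186 + 8.5Ps, so Ps = 104.
Buyers pay Pb = 104 − 50 = 54; x' = -186 + 8.5·104 = 698.
Government outlay = subsidy × quantity = 50 × 698 = 34900.

Government cost = $34900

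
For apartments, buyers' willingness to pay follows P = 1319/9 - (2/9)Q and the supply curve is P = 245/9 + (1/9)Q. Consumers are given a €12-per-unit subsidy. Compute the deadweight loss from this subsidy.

Pre-subsidy: 1319/9 - (2/9)Q = 245/9 + (1/9)Q gives Q* = 358 and P* = 67.
With the rebate, buyers effectively pay Pb = Ps − 12, where Ps is the price sellers receive.
On the curves, Pb = 1319/9 - (2/9)Q and Ps = 245/9 + (1/9)Q; the wedge Ps − Pb = 12 gives 245/9 + (1/9)Q − (1319/9 - (2/9)Q) = 12, so Q' = 394.
Then Pb = 1319/9 − (2/9)·394 = 59 and Ps = 245/9 + (1/9)·394 = 71.
The subsidy expands output by 394 − 358 = 36 past the efficient level; on those units the gap between marginal cost and willingness to pay runs from 0 up to 12.
DWL = ½ × 12 × 36 = 216.

Deadweight loss = €216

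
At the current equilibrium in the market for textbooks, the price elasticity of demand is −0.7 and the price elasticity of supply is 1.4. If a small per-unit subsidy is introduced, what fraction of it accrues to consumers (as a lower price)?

For a small subsidy around the equilibrium, the benefit split depends on the relative slopes, which at a point are proportional to the elasticities.
Buyer share = εs/(εs + |εd|) = 1.4/(1.4 + 0.7) = 2/3; seller share = |εd|/(εs + |εd|) = 1/3.

Consumer share = 2/3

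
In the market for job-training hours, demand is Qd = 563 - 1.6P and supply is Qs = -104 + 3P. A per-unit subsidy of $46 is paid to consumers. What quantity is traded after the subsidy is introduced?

Pre-subsidy: 563 - 1.6P = -104 + 3P gives P* = 145, Q* = 331.
With the rebate, buyers effectively pay Pb = Ps − 46, where Ps is the price sellers receive.
Demand in terms of Ps becomes Qd = 563 − 1.6(Ps − 46) = 636.6 - 1.6Ps. Setting this equal to supply: 636.6 - 1.6Ps = -104 + 3Ps, so Ps = 161.
Buyers pay Pb = 161 − 46 = 115; Q' = -104 + 3·161 = 379.

Q' = 379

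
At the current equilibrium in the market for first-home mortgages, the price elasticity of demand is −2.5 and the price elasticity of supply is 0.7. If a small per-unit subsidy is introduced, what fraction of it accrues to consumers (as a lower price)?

Consumer share = 0.21875

For a small subsidy around the equilibrium, the benefit split depends on the relative slopes, which at a point are proportional to the elasticities.
Buyer share = εs/(εs + |εd|) = 0.7/(0.7 + 2.5) = 0.21875; seller share = |εd|/(εs + |εd|) = 0.78125.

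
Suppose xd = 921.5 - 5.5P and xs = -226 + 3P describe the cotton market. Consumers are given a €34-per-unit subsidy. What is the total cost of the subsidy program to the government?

Government cost = €8330

Pre-subsidy: 921.5 - 5.5P = -226 + 3P gives P* = 135, x* = 179.
With the rebate, buyers effectively pay Pb = Ps − 34, where Ps is the price sellers receive.
Demand in terms of Ps becomes xd = 921.5 − 5.5(Ps − 34) = 1108.5 - 5.5Ps. Setting this equal to supply: 1108.5 - 5.5Ps = -226 + 3Ps, so Ps = 157.
Buyers pay Pb = 157 − 34 = 123; x' = -226 + 3·157 = 245.
Government outlay = subsidy × quantity = 34 × 245 = 8330.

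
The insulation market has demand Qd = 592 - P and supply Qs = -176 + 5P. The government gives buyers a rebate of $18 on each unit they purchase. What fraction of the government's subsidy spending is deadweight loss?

DWL / government spending = 15/958

Pre-subsidy: 592 - P = -176 + 5P gives P* = 128, Q* = 464.
With the rebate, buyers effectively pay Pb = Ps − 18, where Ps is the price sellers receive.
Demand in terms of Ps becomes Qd = 592 − 1(Ps − 18) = 610 - Ps. Setting this equal to supply: 610 - Ps = -176 + 5Ps, so Ps = 131.
Buyers pay Pb = 131 − 18 = 113; Q' = -176 + 5·131 = 479.
ΔCS = ½(464 + 479)(128 − 113) = 7072.5; ΔPS = ½(464 + 479)(131 − 128) = 1414.5.
Government spending = 18 × 479 = 8622.
DWL = ½ × 18 × (479 − 464) = 135; fraction = 135 / 8622 = 15/958.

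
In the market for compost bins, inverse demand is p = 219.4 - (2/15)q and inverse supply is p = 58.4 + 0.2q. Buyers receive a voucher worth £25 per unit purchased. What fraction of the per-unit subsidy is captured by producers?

Pre-subsidy: 219.4 - (2/15)q = 58.4 + 0.2q gives q* = 483 and p* = 155.
With the rebate, buyers effectively pay pb = ps − 25, where ps is the price sellers receive.
On the curves, pb = 219.4 - (2/15)q and ps = 58.4 + 0.2q; the wedge ps − pb = 25 gives 58.4 + 0.2q − (219.4 - (2/15)q) = 25, so q' = 558.
Then pb = 219.4 − (2/15)·558 = 145 and ps = 58.4 + 0.2·558 = 170.
Buyers' price falls by p* − pb = 155 − 145 = 10; sellers' price rises by ps − p* = 170 − 155 = 15.
So producers capture 15/25 = 0.6 of each unit of subsidy.

Producer share = 0.6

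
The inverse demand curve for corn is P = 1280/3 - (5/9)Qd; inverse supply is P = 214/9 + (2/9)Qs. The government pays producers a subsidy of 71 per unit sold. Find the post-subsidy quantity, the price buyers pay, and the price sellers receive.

Pre-subsidy: 1280/3 - (5/9)Q = 214/9 + (2/9)Q gives Q* = 518 and P* = 1250/9.
With the subsidy, sellers receive Ps = Pb + 71 for each unit, where Pb is the price buyers pay.
On the curves, Pb = 1280/3 - (5/9)Q and Ps = 214/9 + (2/9)Q; the wedge Ps − Pb = 71 gives 214/9 + (2/9)Q − (1280/3 - (5/9)Q) = 71, so Q' = 4265/7.
Then Pb = 1280/3 − (5/9)·(4265/7) = 5555/63 and Ps = 214/9 + (2/9)·(4265/7) = 10028/63.

Q' = 4265/7; buyers pay 5555/63; sellers receive 10028/63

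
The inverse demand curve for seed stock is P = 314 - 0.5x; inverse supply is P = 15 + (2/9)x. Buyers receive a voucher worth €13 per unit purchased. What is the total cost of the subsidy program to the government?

Pre-subsidy: 314 - 0.5x = 15 + (2/9)x gives x* = 414 and P* = 107.
With the rebate, buyers effectively pay Pb = Ps − 13, where Ps is the price sellers receive.
On the curves, Pb = 314 - 0.5x and Ps = 15 + (2/9)x; the wedge Ps − Pb = 13 gives 15 + (2/9)x − (314 - 0.5x) = 13, so x' = 432.
Then Pb = 314 − 0.5·432 = 98 and Ps = 15 + (2/9)·432 = 111.
Government outlay = subsidy × quantity = 13 × 432 = 5616.

Government cost = €5616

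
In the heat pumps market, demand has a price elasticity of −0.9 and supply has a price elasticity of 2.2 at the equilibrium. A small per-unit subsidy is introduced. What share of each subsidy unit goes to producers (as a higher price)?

Producer share = 9/31

For a small subsidy around the equilibrium, the benefit split depends on the relative slopes, which at a point are proportional to the elasticities.
Buyer share = εs/(εs + |εd|) = 2.2/(2.2 + 0.9) = 22/31; seller share = |εd|/(εs + |εd|) = 9/31.
So producers capture 9/31 of the subsidy.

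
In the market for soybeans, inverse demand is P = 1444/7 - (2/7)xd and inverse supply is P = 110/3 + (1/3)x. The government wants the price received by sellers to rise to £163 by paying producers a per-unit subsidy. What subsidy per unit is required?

Required subsidy s = £65 per unit

At a seller price of 163, quantity supplied is -110 + 3·163 = 379.
Buyers absorb 379 only when they pay Pb = 1444/7 − (2/7)·379 = 98.
s = Ps − Pb = 163 − 98 = 65.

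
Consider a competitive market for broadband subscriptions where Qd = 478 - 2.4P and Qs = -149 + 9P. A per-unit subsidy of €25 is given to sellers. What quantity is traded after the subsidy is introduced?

Pre-subsidy: 478 - 2.4P = -149 + 9P gives P* = 55, Q* = 346.
With the subsidy, sellers receive Ps = Pb + 25 for each unit, where Pb is the price buyers pay.
Supply in terms of Pb becomes Qs = -149 + 9(Pb + 25) = 76 + 9Pb. Setting this equal to demand: 478 - 2.4Pb = 76 + 9Pb, so Pb = 670/19.
Sellers receive Ps = 670/19 + 25 = 1145/19; Q' = 478 − 2.4·(670/19) = 7474/19.

Q' = 7474/19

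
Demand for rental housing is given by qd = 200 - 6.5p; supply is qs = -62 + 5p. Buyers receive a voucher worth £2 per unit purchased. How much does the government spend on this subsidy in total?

Pre-subsidy: 200 - 6.5p = -62 + 5p gives p* = 524/23, q* = 1194/23.
With the rebate, buyers effectively pay pb = ps − 2, where ps is the price sellers receive.
Demand in terms of ps becomes qd = 200 − 6.5(ps − 2) = 213 - 6.5ps. Setting this equal to supply: 213 - 6.5ps = -62 + 5ps, so ps = 550/23.
Buyers pay pb = 550/23 − 2 = 504/23; q' = -62 + 5·(550/23) = 1324/23.
Government outlay = subsidy × quantity = 2 × 1324/23 = 2648/23.

Government cost = 2648/23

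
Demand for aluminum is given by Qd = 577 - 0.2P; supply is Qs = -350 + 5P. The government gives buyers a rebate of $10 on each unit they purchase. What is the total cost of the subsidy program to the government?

Pre-subsidy: 577 - 0.2P = -350 + 5P gives P* = 4635/26, Q* = 14075/26.
With the rebate, buyers effectively pay Pb = Ps − 10, where Ps is the price sellers receive.
Demand in terms of Ps becomes Qd = 577 − 0.2(Ps − 10) = 579 - 0.2Ps. Setting this equal to supply: 579 - 0.2Ps = -350 + 5Ps, so Ps = 4645/26.
Buyers pay Pb = 4645/26 − 10 = 4385/26; Q' = -350 + 5·(4645/26) = 14125/26.
Government outlay = subsidy × quantity = 10 × 14125/26 = 70625/13.

Government cost = 70625/13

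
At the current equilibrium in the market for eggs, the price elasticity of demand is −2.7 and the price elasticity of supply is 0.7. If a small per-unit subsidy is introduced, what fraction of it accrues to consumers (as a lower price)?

For a small subsidy around the equilibrium, the benefit split depends on the relative slopes, which at a point are proportional to the elasticities.
Buyer share = εs/(εs + |εd|) = 0.7/(0.7 + 2.7) = 7/34; seller share = |εd|/(εs + |εd|) = 27/34.

Consumer share = 7/34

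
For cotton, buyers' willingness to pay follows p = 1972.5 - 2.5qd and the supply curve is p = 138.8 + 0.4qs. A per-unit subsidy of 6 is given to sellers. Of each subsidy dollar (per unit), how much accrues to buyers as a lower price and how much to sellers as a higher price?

Buyers gain 150/29 per unit; sellers gain 24/29 per unit

Pre-subsidy: 1972.5 - 2.5q = 138.8 + 0.4q gives q* = 18337/29 and p* = 11360/29.
With the subsidy, sellers receive ps = pb + 6 for each unit, where pb is the price buyers pay.
On the curves, pb = 1972.5 - 2.5q and ps = 138.8 + 0.4q; the wedge ps − pb = 6 gives 138.8 + 0.4q − (1972.5 - 2.5q) = 6, so q' = 18397/29.
Then pb = 1972.5 − 2.5·(18397/29) = 11210/29 and ps = 138.8 + 0.4·(18397/29) = 11384/29.
Buyers' price falls by p* − pb = 11360/29 − 11210/29 = 150/29; sellers' price rises by ps − p* = 11384/29 − 11360/29 = 24/29.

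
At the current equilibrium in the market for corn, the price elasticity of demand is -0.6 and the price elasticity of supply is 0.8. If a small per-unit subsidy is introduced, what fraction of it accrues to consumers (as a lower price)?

For a small subsidy around the equilibrium, the benefit split depends on the relative slopes, which at a point are proportional to the elasticities.
Buyer share = εs/(εs + |εd|) = 0.8/(0.8 + 0.6) = 4/7; seller share = |εd|/(εs + |εd|) = 3/7.

Consumer share = 4/7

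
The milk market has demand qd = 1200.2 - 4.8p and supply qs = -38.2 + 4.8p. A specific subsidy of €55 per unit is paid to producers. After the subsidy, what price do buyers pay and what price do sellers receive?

Pre-subsidy: 1200.2 - 4.8p = -38.2 + 4.8p gives p* = 129, q* = 581.
With the subsidy, sellers receive ps = pb + 55 for each unit, where pb is the price buyers pay.
Supply in terms of pb becomes qs = -38.2 + 4.8(pb + 55) = 225.8 + 4.8pb. Setting this equal to demand: 1200.2 - 4.8pb = 225.8 + 4.8pb, so pb = 101.5.
Sellers receive ps = 101.5 + 55 = 156.5; q' = 1200.2 − 4.8·101.5 = 713.

Buyers pay €101.5; sellers receive €156.5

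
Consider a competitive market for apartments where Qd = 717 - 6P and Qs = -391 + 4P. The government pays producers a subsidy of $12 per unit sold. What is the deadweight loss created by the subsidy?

Pre-subsidy: 717 - 6P = -391 + 4P gives P* = 110.8, Q* = 52.2.
With the subsidy, sellers receive Ps = Pb + 12 for each unit, where Pb is the price buyers pay.
Supply in terms of Pb becomes Qs = -391 + 4(Pb + 12) = -343 + 4Pb. Setting this equal to demand: 717 - 6Pb = -343 + 4Pb, so Pb = 106.
Sellers receive Ps = 106 + 12 = 118; Q' = 717 − 6·106 = 81.
The subsidy expands output by 81 − 52.2 = 28.8 past the efficient level; on those units the gap between marginal cost and willingness to pay runs from 0 up to 12.
DWL = ½ × 12 × 28.8 = 172.8.

Deadweight loss = $172.8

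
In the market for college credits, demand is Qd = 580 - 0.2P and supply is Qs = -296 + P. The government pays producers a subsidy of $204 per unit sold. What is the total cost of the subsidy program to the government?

Pre-subsidy: 580 - 0.2P = -296 + P gives P* = 730, Q* = 434.
With the subsidy, sellers receive Ps = Pb + 204 for each unit, where Pb is the price buyers pay.
Supply in terms of Pb becomes Qs = -296 + 1(Pb + 204) = -92 + Pb. Setting this equal to demand: 580 - 0.2Pb = -92 + Pb, so Pb = 560.
Sellers receive Ps = 560 + 204 = 764; Q' = 580 − 0.2·560 = 468.
Government outlay = subsidy × quantity = 204 × 468 = 95472.

Government cost = $95472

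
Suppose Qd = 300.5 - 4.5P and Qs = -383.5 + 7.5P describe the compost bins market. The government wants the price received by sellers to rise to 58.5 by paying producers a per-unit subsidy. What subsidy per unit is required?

Required subsidy s = 4 per unit

At a seller price of 58.5, quantity supplied is -383.5 + 7.5·58.5 = 55.25.
Buyers absorb 55.25 only when they pay Pb with 300.5 − 4.5·Pb = 55.25, i.e. Pb = 54.5.
s = Ps − Pb = 58.5 − 54.5 = 4.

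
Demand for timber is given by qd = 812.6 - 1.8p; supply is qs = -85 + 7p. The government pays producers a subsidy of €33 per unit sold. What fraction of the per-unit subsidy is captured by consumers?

Consumer share = 35/44

Pre-subsidy: 812.6 - 1.8p = -85 + 7p gives p* = 102, q* = 629.
With the subsidy, sellers receive ps = pb + 33 for each unit, where pb is the price buyers pay.
Supply in terms of pb becomes qs = -85 + 7(pb + 33) = 146 + 7pb. Setting this equal to demand: 812.6 - 1.8pb = 146 + 7pb, so pb = 75.75.
Sellers receive ps = 75.75 + 33 = 108.75; q' = 812.6 − 1.8·75.75 = 676.25.
Buyers' price falls by p* − pb = 102 − 75.75 = 26.25; sellers' price rises by ps − p* = 108.75 − 102 = 6.75.
So consumers capture 26.25/33 = 35/44 of each unit of subsidy.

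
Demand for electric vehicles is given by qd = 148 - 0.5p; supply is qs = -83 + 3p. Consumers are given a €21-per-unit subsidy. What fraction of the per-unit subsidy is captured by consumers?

Pre-subsidy: 148 - 0.5p = -83 + 3p gives p* = 66, q* = 115.
With the rebate, buyers effectively pay pb = ps − 21, where ps is the price sellers receive.
Demand in terms of ps becomes qd = 148 − 0.5(ps − 21) = 158.5 - 0.5ps. Setting this equal to supply: 158.5 - 0.5ps = -83 + 3ps, so ps = 69.
Buyers pay pb = 69 − 21 = 48; q' = -83 + 3·69 = 124.
Buyers' price falls by p* − pb = 66 − 48 = 18; sellers' price rises by ps − p* = 69 − 66 = 3.
So consumers capture 18/21 = 6/7 of each unit of subsidy.

Consumer share = 6/7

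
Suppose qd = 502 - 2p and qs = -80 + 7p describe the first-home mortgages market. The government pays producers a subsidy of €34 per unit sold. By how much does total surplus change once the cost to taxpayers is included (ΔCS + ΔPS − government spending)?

Net change in total surplus = -8092/9

Pre-subsidy: 502 - 2p = -80 + 7p gives p* = 194/3, q* = 1118/3.
With the subsidy, sellers receive ps = pb + 34 for each unit, where pb is the price buyers pay.
Supply in terms of pb becomes qs = -80 + 7(pb + 34) = 158 + 7pb. Setting this equal to demand: 502 - 2pb = 158 + 7pb, so pb = 344/9.
Sellers receive ps = 344/9 + 34 = 650/9; q' = 502 − 2·(344/9) = 3830/9.
ΔCS = ½(1118/3 + 3830/9)(194/3 − 344/9) = 854896/81; ΔPS = ½(1118/3 + 3830/9)(650/9 − 194/3) = 244256/81.
Government spending = 34 × 3830/9 = 130220/9.
Net change = 854896/81 + 244256/81 − 130220/9 = -8092/9. The loss equals the DWL triangle ½·34·476/9.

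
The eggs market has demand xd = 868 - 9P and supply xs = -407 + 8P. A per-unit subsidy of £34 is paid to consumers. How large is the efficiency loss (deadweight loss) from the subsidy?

Pre-subsidy: 868 - 9P = -407 + 8P gives P* = 75, x* = 193.
With the rebate, buyers effectively pay Pb = Ps − 34, where Ps is the price sellers receive.
Demand in terms of Ps becomes xd = 868 − 9(Ps − 34) = 1174 - 9Ps. Setting this equal to supply: 1174 - 9Ps = -407 + 8Ps, so Ps = 93.
Buyers pay Pb = 93 − 34 = 59; x' = -407 + 8·93 = 337.
The subsidy expands output by 337 − 193 = 144 past the efficient level; on those units the gap between marginal cost and willingness to pay runs from 0 up to 34.
DWL = ½ × 34 × 144 = 2448.

Deadweight loss = £2448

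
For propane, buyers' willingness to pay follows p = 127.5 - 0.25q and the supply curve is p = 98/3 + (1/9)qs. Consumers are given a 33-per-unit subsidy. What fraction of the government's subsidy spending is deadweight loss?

Pre-subsidy: 127.5 - 0.25q = 98/3 + (1/9)q gives q* = 3414/13 and p* = 804/13.
With the rebate, buyers effectively pay pb = ps − 33, where ps is the price sellers receive.
On the curves, pb = 127.5 - 0.25q and ps = 98/3 + (1/9)q; the wedge ps − pb = 33 gives 98/3 + (1/9)q − (127.5 - 0.25q) = 33, so q' = 354.
Then pb = 127.5 − 0.25·354 = 39 and ps = 98/3 + (1/9)·354 = 72.
ΔCS = ½(3414/13 + 354)(804/13 − 39) = 1190376/169; ΔPS = ½(3414/13 + 354)(72 − 804/13) = 529056/169.
Government spending = 33 × 354 = 11682.
DWL = ½ × 33 × (354 − 3414/13) = 19602/13; fraction = (19602/13) / 11682 = 99/767.

DWL / government spending = 99/767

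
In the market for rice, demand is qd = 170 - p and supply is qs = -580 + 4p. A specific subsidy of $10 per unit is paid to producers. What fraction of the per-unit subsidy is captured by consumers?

Consumer share = 0.8

Pre-subsidy: 170 - p = -580 + 4p gives p* = 150, q* = 20.
With the subsidy, sellers receive ps = pb + 10 for each unit, where pb is the price buyers pay.
Supply in terms of pb becomes qs = -580 + 4(pb + 10) = -540 + 4pb. Setting this equal to demand: 170 - pb = -540 + 4pb, so pb = 142.
Sellers receive ps = 142 + 10 = 152; q' = 170 − 1·142 = 28.
Buyers' price falls by p* − pb = 150 − 142 = 8; sellers' price rises by ps − p* = 152 − 150 = 2.
So consumers capture 8/10 = 0.8 of each unit of subsidy.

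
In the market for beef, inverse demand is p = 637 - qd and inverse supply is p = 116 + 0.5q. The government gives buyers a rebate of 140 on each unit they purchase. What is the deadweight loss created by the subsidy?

Deadweight loss = 19600/3

Pre-subsidy: 637 - q = 116 + 0.5q gives q* = 1042/3 and p* = 869/3.
With the rebate, buyers effectively pay pb = ps − 140, where ps is the price sellers receive.
On the curves, pb = 637 - q and ps = 116 + 0.5q; the wedge ps − pb = 140 gives 116 + 0.5q − (637 - q) = 140, so q' = 1322/3.
Then pb = 637 − 1·(1322/3) = 589/3 and ps = 116 + 0.5·(1322/3) = 1009/3.
The subsidy expands output by 1322/3 − 1042/3 = 280/3 past the efficient level; on those units the gap between marginal cost and willingness to pay runs from 0 up to 140.
DWL = ½ × 140 × 280/3 = 19600/3.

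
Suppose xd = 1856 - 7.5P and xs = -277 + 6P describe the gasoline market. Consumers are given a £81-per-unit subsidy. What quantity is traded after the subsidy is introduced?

Pre-subsidy: 1856 - 7.5P = -277 + 6P gives P* = 158, x* = 671.
With the rebate, buyers effectively pay Pb = Ps − 81, where Ps is the price sellers receive.
Demand in terms of Ps becomes xd = 1856 − 7.5(Ps − 81) = 2463.5 - 7.5Ps. Setting this equal to supply: 2463.5 - 7.5Ps = -277 + 6Ps, so Ps = 203.
Buyers pay Pb = 203 − 81 = 122; x' = -277 + 6·203 = 941.

x' = 941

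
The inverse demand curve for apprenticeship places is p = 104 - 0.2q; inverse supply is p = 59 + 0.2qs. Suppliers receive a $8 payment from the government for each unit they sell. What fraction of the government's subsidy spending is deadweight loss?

Pre-subsidy: 104 - 0.2q = 59 + 0.2q gives q* = 112.5 and p* = 81.5.
With the subsidy, sellers receive ps = pb + 8 for each unit, where pb is the price buyers pay.
On the curves, pb = 104 - 0.2q and ps = 59 + 0.2q; the wedge ps − pb = 8 gives 59 + 0.2q − (104 - 0.2q) = 8, so q' = 132.5.
Then pb = 104 − 0.2·132.5 = 77.5 and ps = 59 + 0.2·132.5 = 85.5.
ΔCS = ½(112.5 + 132.5)(81.5 − 77.5) = 490; ΔPS = ½(112.5 + 132.5)(85.5 − 81.5) = 490.
Government spending = 8 × 132.5 = 1060.
DWL = ½ × 8 × (132.5 − 112.5) = 80; fraction = 80 / 1060 = 4/53.

DWL / government spending = 4/53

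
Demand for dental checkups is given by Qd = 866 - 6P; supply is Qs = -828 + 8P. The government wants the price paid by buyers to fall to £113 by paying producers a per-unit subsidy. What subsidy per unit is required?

Required subsidy s = £14 per unit

At a buyer price of 113, quantity demanded is 866 − 6·113 = 188.
Sellers supply 188 only when they receive Ps with -828 + 8·Ps = 188, i.e. Ps = 127.
s = Ps − Pb = 127 − 113 = 14.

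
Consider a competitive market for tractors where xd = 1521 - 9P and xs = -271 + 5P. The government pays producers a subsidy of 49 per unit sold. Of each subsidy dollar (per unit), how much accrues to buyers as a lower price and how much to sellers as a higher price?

Buyers gain 17.5 per unit; sellers gain 31.5 per unit

Pre-subsidy: 1521 - 9P = -271 + 5P gives P* = 128, x* = 369.
With the subsidy, sellers receive Ps = Pb + 49 for each unit, where Pb is the price buyers pay.
Supply in terms of Pb becomes xs = -271 + 5(Pb + 49) = -26 + 5Pb. Setting this equal to demand: 1521 - 9Pb = -26 + 5Pb, so Pb = 110.5.
Sellers receive Ps = 110.5 + 49 = 159.5; x' = 1521 − 9·110.5 = 526.5.
Buyers' price falls by P* − Pb = 128 − 110.5 = 17.5; sellers' price rises by Ps − P* = 159.5 − 128 = 31.5.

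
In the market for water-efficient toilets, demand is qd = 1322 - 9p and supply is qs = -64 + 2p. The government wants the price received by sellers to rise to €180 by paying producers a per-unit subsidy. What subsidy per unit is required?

At a seller price of 180, quantity supplied is -64 + 2·180 = 296.
Buyers absorb 296 only when they pay pb with 1322 − 9·pb = 296, i.e. pb = 114.
s = ps − pb = 180 − 114 = 66.

Required subsidy s = €66 per unit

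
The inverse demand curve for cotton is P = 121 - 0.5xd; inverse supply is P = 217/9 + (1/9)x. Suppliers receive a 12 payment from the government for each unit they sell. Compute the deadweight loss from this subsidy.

Pre-subsidy: 121 - 0.5x = 217/9 + (1/9)x gives x* = 1744/11 and P* = 459/11.
With the subsidy, sellers receive Ps = Pb + 12 for each unit, where Pb is the price buyers pay.
On the curves, Pb = 121 - 0.5x and Ps = 217/9 + (1/9)x; the wedge Ps − Pb = 12 gives 217/9 + (1/9)x − (121 - 0.5x) = 12, so x' = 1960/11.
Then Pb = 121 − 0.5·(1960/11) = 351/11 and Ps = 217/9 + (1/9)·(1960/11) = 483/11.
The subsidy expands output by 1960/11 − 1744/11 = 216/11 past the efficient level; on those units the gap between marginal cost and willingness to pay runs from 0 up to 12.
DWL = ½ × 12 × 216/11 = 1296/11.

Deadweight loss = 1296/11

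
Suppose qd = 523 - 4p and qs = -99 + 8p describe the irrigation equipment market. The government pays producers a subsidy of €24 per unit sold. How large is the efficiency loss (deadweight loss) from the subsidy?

Deadweight loss = €768

Pre-subsidy: 523 - 4p = -99 + 8p gives p* = 311/6, q* = 947/3.
With the subsidy, sellers receive ps = pb + 24 for each unit, where pb is the price buyers pay.
Supply in terms of pb becomes qs = -99 + 8(pb + 24) = 93 + 8pb. Setting this equal to demand: 523 - 4pb = 93 + 8pb, so pb = 215/6.
Sellers receive ps = 215/6 + 24 = 359/6; q' = 523 − 4·(215/6) = 1139/3.
The subsidy expands output by 1139/3 − 947/3 = 64 past the efficient level; on those units the gap between marginal cost and willingness to pay runs from 0 up to 24.
DWL = ½ × 24 × 64 = 768.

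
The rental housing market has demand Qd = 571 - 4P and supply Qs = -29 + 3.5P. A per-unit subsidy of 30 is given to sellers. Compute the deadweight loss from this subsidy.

Deadweight loss = 840

Pre-subsidy: 571 - 4P = -29 + 3.5P gives P* = 80, Q* = 251.
With the subsidy, sellers receive Ps = Pb + 30 for each unit, where Pb is the price buyers pay.
Supply in terms of Pb becomes Qs = -29 + 3.5(Pb + 30) = 76 + 3.5Pb. Setting this equal to demand: 571 - 4Pb = 76 + 3.5Pb, so Pb = 66.
Sellers receive Ps = 66 + 30 = 96; Q' = 571 − 4·66 = 307.
The subsidy expands output by 307 − 251 = 56 past the efficient level; on those units the gap between marginal cost and willingness to pay runs from 0 up to 30.
DWL = ½ × 30 × 56 = 840.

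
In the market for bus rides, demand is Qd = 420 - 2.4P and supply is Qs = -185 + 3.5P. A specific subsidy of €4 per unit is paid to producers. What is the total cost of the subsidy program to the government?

Pre-subsidy: 420 - 2.4P = -185 + 3.5P gives P* = 6050/59, Q* = 10260/59.
With the subsidy, sellers receive Ps = Pb + 4 for each unit, where Pb is the price buyers pay.
Supply in terms of Pb becomes Qs = -185 + 3.5(Pb + 4) = -171 + 3.5Pb. Setting this equal to demand: 420 - 2.4Pb = -171 + 3.5Pb, so Pb = 5910/59.
Sellers receive Ps = 5910/59 + 4 = 6146/59; Q' = 420 − 2.4·(5910/59) = 10596/59.
Government outlay = subsidy × quantity = 4 × 10596/59 = 42384/59.

Government cost = 42384/59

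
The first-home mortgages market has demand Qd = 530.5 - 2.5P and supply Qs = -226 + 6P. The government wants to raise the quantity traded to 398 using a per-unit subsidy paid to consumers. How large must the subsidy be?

Required subsidy s = 51 per unit

At Q = 398, invert demand for the buyer price: Pb = (530.5 − 398)/2.5 = 53; invert supply for the seller price: Ps = (398 − (-226))/6 = 104.
The subsidy must fill the gap: s = Ps − Pb = 104 − 53 = 51.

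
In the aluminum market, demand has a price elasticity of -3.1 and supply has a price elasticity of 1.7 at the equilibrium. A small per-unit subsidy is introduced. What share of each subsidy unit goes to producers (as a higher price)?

Producer share = 31/48

For a small subsidy around the equilibrium, the benefit split depends on the relative slopes, which at a point are proportional to the elasticities.
Buyer share = εs/(εs + |εd|) = 1.7/(1.7 + 3.1) = 17/48; seller share = |εd|/(εs + |εd|) = 31/48.
So producers capture 31/48 of the subsidy.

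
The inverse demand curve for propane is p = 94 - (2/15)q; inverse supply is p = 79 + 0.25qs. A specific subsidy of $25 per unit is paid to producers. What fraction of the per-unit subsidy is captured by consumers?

Pre-subsidy: 94 - (2/15)q = 79 + 0.25q gives q* = 900/23 and p* = 2042/23.
With the subsidy, sellers receive ps = pb + 25 for each unit, where pb is the price buyers pay.
On the curves, pb = 94 - (2/15)q and ps = 79 + 0.25q; the wedge ps − pb = 25 gives 79 + 0.25q − (94 - (2/15)q) = 25, so q' = 2400/23.
Then pb = 94 − (2/15)·(2400/23) = 1842/23 and ps = 79 + 0.25·(2400/23) = 2417/23.
Buyers' price falls by p* − pb = 2042/23 − 1842/23 = 200/23; sellers' price rises by ps − p* = 2417/23 − 2042/23 = 375/23.
So consumers capture (200/23)/25 = 8/23 of each unit of subsidy.

Consumer share = 8/23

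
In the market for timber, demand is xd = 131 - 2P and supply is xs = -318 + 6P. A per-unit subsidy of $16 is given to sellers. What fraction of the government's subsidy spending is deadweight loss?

Pre-subsidy: 131 - 2P = -318 + 6P gives P* = 56.125, x* = 18.75.
With the subsidy, sellers receive Ps = Pb + 16 for each unit, where Pb is the price buyers pay.
Supply in terms of Pb becomes xs = -318 + 6(Pb + 16) = -222 + 6Pb. Setting this equal to demand: 131 - 2Pb = -222 + 6Pb, so Pb = 44.125.
Sellers receive Ps = 44.125 + 16 = 60.125; x' = 131 − 2·44.125 = 42.75.
ΔCS = ½(18.75 + 42.75)(56.125 − 44.125) = 369; ΔPS = ½(18.75 + 42.75)(60.125 − 56.125) = 123.
Government spending = 16 × 42.75 = 684.
DWL = ½ × 16 × (42.75 − 18.75) = 192; fraction = 192 / 684 = 16/57.

DWL / government spending = 16/57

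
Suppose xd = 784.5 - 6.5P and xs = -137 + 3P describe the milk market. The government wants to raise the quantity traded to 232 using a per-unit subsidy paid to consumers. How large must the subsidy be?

At x = 232, invert demand for the buyer price: Pb = (784.5 − 232)/6.5 = 85; invert supply for the seller price: Ps = (232 − (-137))/3 = 123.
The subsidy must fill the gap: s = Ps − Pb = 123 − 85 = 38.

Required subsidy s = 38 per unit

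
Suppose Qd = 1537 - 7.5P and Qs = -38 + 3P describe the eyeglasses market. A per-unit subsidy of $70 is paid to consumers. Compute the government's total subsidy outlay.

Pre-subsidy: 1537 - 7.5P = -38 + 3P gives P* = 150, Q* = 412.
With the rebate, buyers effectively pay Pb = Ps − 70, where Ps is the price sellers receive.
Demand in terms of Ps becomes Qd = 1537 − 7.5(Ps − 70) = 2062 - 7.5Ps. Setting this equal to supply: 2062 - 7.5Ps = -38 + 3Ps, so Ps = 200.
Buyers pay Pb = 200 − 70 = 130; Q' = -38 + 3·200 = 562.
Government outlay = subsidy × quantity = 70 × 562 = 39340.

Government cost = $39340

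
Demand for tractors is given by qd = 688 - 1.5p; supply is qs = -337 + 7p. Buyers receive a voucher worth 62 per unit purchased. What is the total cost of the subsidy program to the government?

Pre-subsidy: 688 - 1.5p = -337 + 7p gives p* = 2050/17, q* = 8621/17.
With the rebate, buyers effectively pay pb = ps − 62, where ps is the price sellers receive.
Demand in terms of ps becomes qd = 688 − 1.5(ps − 62) = 781 - 1.5ps. Setting this equal to supply: 781 - 1.5ps = -337 + 7ps, so ps = 2236/17.
Buyers pay pb = 2236/17 − 62 = 1182/17; q' = -337 + 7·(2236/17) = 9923/17.
Government outlay = subsidy × quantity = 62 × 9923/17 = 615226/17.

Government cost = 615226/17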